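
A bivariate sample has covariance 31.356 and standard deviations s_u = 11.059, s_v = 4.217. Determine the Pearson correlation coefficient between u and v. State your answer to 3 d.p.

0.672

r = Cov(u,v) / (s_u · s_v) = 31.356 / (11.059 × 4.217)
  = 31.356 / 46.6358 ≈ 0.672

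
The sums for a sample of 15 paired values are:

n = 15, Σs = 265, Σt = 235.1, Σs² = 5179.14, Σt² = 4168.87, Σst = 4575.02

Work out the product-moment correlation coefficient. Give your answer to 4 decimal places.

r = (nΣst − ΣsΣt) / √[(nΣs² − (Σs)²)(nΣt² − (Σt)²)]
Numerator: 15×4575.02 − 265×235.1 = 6323.8
Denominator: √[(77687.1 − 70225)(62533.05 − 55272.01)] = √[7462.1 × 7261.04] = 7360.8835
r = 6323.8 / 7360.8835 ≈ 0.8591

0.8591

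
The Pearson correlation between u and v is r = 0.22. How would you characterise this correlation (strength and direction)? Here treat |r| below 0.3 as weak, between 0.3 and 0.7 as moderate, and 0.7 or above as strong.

r = 0.22 > 0 so the relationship is positive.
|r| = 0.22, which falls in the weak range.

weak positive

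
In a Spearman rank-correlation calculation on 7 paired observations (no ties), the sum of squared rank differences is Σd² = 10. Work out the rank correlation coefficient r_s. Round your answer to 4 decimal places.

ρ = 1 − 6Σd² / [n(n²−1)] = 1 − 6×10 / (7×48)
  = 1 − 60/336 = 1 − 0.17857 ≈ 0.8214

0.8214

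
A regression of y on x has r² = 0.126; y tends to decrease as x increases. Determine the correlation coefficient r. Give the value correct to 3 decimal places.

-0.355

|r| = √0.126 = 0.355
The association is negative, so r = −0.355.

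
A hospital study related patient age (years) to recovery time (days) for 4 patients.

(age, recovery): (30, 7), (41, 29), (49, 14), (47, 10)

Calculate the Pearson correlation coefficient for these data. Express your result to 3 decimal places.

n = 4, Σx = 167, Σy = 60, Σx² = 7191, Σy² = 1186, Σxy = 2555
nΣxy − ΣxΣy = 10220 − 10020 = 200
nΣx² − (Σx)² = 28764 − 27889 = 875; nΣy² − (Σy)² = 4744 − 3600 = 1144
r = 200 / √(875 × 1144) = 200 / 1000.4999 ≈ 0.200

0.200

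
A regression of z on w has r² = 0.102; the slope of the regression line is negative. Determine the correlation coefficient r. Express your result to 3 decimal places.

|r| = √0.102 = 0.319
The association is negative, so r = −0.319.

-0.319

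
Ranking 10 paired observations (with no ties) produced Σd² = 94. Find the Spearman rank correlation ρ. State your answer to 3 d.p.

0.430

ρ = 1 − 6Σd² / [n(n²−1)] = 1 − 6×94 / (10×99)
  = 1 − 564/990 = 1 − 0.5697 ≈ 0.430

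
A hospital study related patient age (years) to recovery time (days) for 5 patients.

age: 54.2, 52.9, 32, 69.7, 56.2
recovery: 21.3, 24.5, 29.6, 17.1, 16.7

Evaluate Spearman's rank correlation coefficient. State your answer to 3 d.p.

Rank age: 3, 2, 1, 5, 4
Rank recovery: 3, 4, 5, 2, 1
d = rank(age) − rank(recovery): 0, -2, -4, 3, 3; Σd² = 38
ρ = 1 − 6Σd² / [n(n²−1)] = 1 − 6×38 / (5×24) = 1 − 228/120 ≈ -0.900

-0.900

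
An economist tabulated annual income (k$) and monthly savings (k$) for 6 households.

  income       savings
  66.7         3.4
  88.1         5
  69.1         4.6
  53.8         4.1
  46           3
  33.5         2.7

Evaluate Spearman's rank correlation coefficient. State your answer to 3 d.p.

Rank income: 4, 6, 5, 3, 2, 1
Rank savings: 3, 6, 5, 4, 2, 1
d = rank(income) − rank(savings): 1, 0, 0, -1, 0, 0; Σd² = 2
ρ = 1 − 6Σd² / [n(n²−1)] = 1 − 6×2 / (6×35) = 1 − 12/210 ≈ 0.943

0.943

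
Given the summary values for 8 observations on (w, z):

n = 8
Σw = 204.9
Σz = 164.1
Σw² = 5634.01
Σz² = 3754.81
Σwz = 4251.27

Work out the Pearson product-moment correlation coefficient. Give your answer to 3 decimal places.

r = (nΣwz − ΣwΣz) / √[(nΣw² − (Σw)²)(nΣz² − (Σz)²)]
Numerator: 8×4251.27 − 204.9×164.1 = 386.07
Denominator: √[(45072.08 − 41984.01)(30038.48 − 26928.81)] = √[3088.07 × 3109.67] = 3098.8512
r = 386.07 / 3098.8512 ≈ 0.125

0.125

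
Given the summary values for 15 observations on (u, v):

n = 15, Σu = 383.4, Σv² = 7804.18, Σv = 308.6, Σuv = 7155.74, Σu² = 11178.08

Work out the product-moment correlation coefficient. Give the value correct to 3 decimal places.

r = (nΣuv − ΣuΣv) / √[(nΣu² − (Σu)²)(nΣv² − (Σv)²)]
Numerator: 15×7155.74 − 383.4×308.6 = -10981.14
Denominator: √[(167671.2 − 146995.56)(117062.7 − 95233.96)] = √[20675.64 × 21828.74] = 21244.3680
r = -10981.14 / 21244.3680 ≈ -0.517

-0.517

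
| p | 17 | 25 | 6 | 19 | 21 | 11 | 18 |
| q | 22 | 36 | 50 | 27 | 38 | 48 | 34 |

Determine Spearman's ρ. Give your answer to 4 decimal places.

-0.3571

Rank p: 3, 7, 1, 5, 6, 2, 4
Rank q: 1, 4, 7, 2, 5, 6, 3
d = rank(p) − rank(q): 2, 3, -6, 3, 1, -4, 1; Σd² = 76
ρ = 1 − 6Σd² / [n(n²−1)] = 1 − 6×76 / (7×48) = 1 − 456/336 ≈ -0.3571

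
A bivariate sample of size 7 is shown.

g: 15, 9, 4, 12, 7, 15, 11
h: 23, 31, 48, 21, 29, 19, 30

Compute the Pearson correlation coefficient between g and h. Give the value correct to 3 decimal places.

n = 7, Σg = 73, Σh = 201, Σg² = 861, Σh² = 6337, Σgh = 1886
nΣgh − ΣgΣh = 13202 − 14673 = -1471
nΣg² − (Σg)² = 6027 − 5329 = 698; nΣh² − (Σh)² = 44359 − 40401 = 3958
r = -1471 / √(698 × 3958) = -1471 / 1662.1324 ≈ -0.885

-0.885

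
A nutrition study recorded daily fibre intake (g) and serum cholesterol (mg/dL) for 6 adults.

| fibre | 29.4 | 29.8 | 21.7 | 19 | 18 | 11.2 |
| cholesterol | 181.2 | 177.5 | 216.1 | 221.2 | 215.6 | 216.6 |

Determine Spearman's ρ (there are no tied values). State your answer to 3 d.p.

Rank fibre: 5, 6, 4, 3, 2, 1
Rank cholesterol: 2, 1, 4, 6, 3, 5
d = rank(fibre) − rank(cholesterol): 3, 5, 0, -3, -1, -4; Σd² = 60
ρ = 1 − 6Σd² / [n(n²−1)] = 1 − 6×60 / (6×35) = 1 − 360/210 ≈ -0.714

-0.714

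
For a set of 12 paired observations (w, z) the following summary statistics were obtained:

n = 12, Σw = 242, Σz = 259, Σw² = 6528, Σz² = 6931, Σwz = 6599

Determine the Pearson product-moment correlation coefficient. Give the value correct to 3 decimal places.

0.926

r = (nΣwz − ΣwΣz) / √[(nΣw² − (Σw)²)(nΣz² − (Σz)²)]
Numerator: 12×6599 − 242×259 = 16510
Denominator: √[(78336 − 58564)(83172 − 67081)] = √[19772 × 16091] = 17836.7949
r = 16510 / 17836.7949 ≈ 0.926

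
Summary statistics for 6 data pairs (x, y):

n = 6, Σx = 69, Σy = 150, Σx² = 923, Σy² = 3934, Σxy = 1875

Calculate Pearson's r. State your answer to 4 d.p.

r = (nΣxy − ΣxΣy) / √[(nΣx² − (Σx)²)(nΣy² − (Σy)²)]
Numerator: 6×1875 − 69×150 = 900
Denominator: √[(5538 − 4761)(23604 − 22500)] = √[777 × 1104] = 926.1792
r = 900 / 926.1792 ≈ 0.9717

0.9717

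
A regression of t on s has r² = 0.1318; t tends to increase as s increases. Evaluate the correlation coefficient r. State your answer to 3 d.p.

0.363

|r| = √0.1318 = 0.363
The association is positive, so r = 0.363.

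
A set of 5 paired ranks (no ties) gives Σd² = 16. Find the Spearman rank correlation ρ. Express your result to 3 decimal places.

ρ = 1 − 6Σd² / [n(n²−1)] = 1 − 6×16 / (5×24)
  = 1 − 96/120 = 1 − 0.8000 ≈ 0.200

0.200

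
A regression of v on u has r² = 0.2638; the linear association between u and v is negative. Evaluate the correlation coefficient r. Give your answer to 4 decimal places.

|r| = √0.2638 = 0.5136
The association is negative, so r = −0.5136.

-0.5136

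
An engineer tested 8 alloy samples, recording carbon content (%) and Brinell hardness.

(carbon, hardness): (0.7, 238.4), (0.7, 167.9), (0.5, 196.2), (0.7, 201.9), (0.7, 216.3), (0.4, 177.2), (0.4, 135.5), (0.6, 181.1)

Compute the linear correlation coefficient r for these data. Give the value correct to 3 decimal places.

0.644

n = 8, Σx = 4.7, Σy = 1514.5, Σx² = 2.89, Σy² = 293626.01, Σxy = 908.99
nΣxy − ΣxΣy = 7271.92 − 7118.15 = 153.77
nΣx² − (Σx)² = 23.12 − 22.09 = 1.03; nΣy² − (Σy)² = 2349008.08 − 2293710.25 = 55297.83
r = 153.77 / √(1.03 × 55297.83) = 153.77 / 238.6562 ≈ 0.644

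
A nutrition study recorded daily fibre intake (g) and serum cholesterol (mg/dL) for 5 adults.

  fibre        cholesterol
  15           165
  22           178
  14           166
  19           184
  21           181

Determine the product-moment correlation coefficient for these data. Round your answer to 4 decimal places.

n = 5, Σx = 91, Σy = 874, Σx² = 1707, Σy² = 153082, Σxy = 16012
nΣxy − ΣxΣy = 80060 − 79534 = 526
nΣx² − (Σx)² = 8535 − 8281 = 254; nΣy² − (Σy)² = 765410 − 763876 = 1534
r = 526 / √(254 × 1534) = 526 / 624.2083 ≈ 0.8427

0.8427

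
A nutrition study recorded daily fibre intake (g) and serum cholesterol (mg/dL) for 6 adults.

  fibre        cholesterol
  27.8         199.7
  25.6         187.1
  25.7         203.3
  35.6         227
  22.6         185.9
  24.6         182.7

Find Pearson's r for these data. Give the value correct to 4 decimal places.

0.9274

n = 6, Σx = 161.9, Σy = 1185.7, Σx² = 4471.97, Σy² = 235684.49, Σxy = 32343.19
nΣxy − ΣxΣy = 194059.14 − 191964.83 = 2094.31
nΣx² − (Σx)² = 26831.82 − 26211.61 = 620.21; nΣy² − (Σy)² = 1414106.94 − 1405884.49 = 8222.45
r = 2094.31 / √(620.21 × 8222.45) = 2094.31 / 2258.2395 ≈ 0.9274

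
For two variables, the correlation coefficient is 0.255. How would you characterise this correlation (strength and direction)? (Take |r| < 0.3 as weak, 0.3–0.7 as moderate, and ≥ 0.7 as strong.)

r = 0.255 > 0 so the relationship is positive.
|r| = 0.255, which falls in the weak range.

weak positive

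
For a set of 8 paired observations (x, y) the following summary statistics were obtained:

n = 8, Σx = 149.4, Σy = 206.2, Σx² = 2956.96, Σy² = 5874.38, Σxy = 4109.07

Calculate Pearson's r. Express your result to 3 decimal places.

0.845

r = (nΣxy − ΣxΣy) / √[(nΣx² − (Σx)²)(nΣy² − (Σy)²)]
Numerator: 8×4109.07 − 149.4×206.2 = 2066.28
Denominator: √[(23655.68 − 22320.36)(46995.04 − 42518.44)] = √[1335.32 × 4476.6] = 2444.9322
r = 2066.28 / 2444.9322 ≈ 0.845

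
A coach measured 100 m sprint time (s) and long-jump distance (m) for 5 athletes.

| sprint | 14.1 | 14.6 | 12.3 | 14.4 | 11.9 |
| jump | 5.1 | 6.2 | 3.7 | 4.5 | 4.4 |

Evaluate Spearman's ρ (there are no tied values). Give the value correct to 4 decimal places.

Rank sprint: 3, 5, 2, 4, 1
Rank jump: 4, 5, 1, 3, 2
d = rank(sprint) − rank(jump): -1, 0, 1, 1, -1; Σd² = 4
ρ = 1 − 6Σd² / [n(n²−1)] = 1 − 6×4 / (5×24) = 1 − 24/120 ≈ 0.8000

0.8000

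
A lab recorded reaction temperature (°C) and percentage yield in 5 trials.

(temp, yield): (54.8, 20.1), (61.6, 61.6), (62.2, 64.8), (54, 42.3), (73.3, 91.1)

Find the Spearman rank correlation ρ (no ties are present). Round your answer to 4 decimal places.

Rank temp: 2, 3, 4, 1, 5
Rank yield: 1, 3, 4, 2, 5
d = rank(temp) − rank(yield): 1, 0, 0, -1, 0; Σd² = 2
ρ = 1 − 6Σd² / [n(n²−1)] = 1 − 6×2 / (5×24) = 1 − 12/120 ≈ 0.9000

0.9000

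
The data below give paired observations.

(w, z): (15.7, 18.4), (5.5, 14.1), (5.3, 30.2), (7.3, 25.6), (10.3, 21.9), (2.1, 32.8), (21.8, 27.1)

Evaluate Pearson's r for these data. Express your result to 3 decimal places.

n = 7, Σw = 68, Σz = 170.1, Σw² = 943.86, Σz² = 4394.63, Σwz = 1598.6
nΣwz − ΣwΣz = 11190.2 − 11566.8 = -376.6
nΣw² − (Σw)² = 6607.02 − 4624 = 1983.02; nΣz² − (Σz)² = 30762.41 − 28934.01 = 1828.4
r = -376.6 / √(1983.02 × 1828.4) = -376.6 / 1904.1412 ≈ -0.198

-0.198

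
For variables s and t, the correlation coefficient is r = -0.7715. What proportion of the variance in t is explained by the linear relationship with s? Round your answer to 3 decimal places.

0.595

r² = (-0.7715)² = 0.595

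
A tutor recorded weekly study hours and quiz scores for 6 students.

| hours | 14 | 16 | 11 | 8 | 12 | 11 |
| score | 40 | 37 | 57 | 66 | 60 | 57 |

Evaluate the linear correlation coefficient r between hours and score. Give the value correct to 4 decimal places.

n = 6, Σx = 72, Σy = 317, Σx² = 902, Σy² = 17423, Σxy = 3654
nΣxy − ΣxΣy = 21924 − 22824 = -900
nΣx² − (Σx)² = 5412 − 5184 = 228; nΣy² − (Σy)² = 104538 − 100489 = 4049
r = -900 / √(228 × 4049) = -900 / 960.8184 ≈ -0.9367

-0.9367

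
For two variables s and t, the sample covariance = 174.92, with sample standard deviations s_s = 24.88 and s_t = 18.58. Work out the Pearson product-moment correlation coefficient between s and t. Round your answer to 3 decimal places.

0.378

r = Cov(s,t) / (s_s · s_t) = 174.92 / (24.88 × 18.58)
  = 174.92 / 462.2704 ≈ 0.378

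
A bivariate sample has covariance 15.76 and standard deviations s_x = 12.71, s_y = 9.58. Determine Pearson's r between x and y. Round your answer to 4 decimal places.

0.1294

r = Cov(x,y) / (s_x · s_y) = 15.76 / (12.71 × 9.58)
  = 15.76 / 121.7618 ≈ 0.1294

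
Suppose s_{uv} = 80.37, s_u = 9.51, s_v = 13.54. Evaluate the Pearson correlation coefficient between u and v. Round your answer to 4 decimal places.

0.6242

r = Cov(u,v) / (s_u · s_v) = 80.37 / (9.51 × 13.54)
  = 80.37 / 128.7654 ≈ 0.6242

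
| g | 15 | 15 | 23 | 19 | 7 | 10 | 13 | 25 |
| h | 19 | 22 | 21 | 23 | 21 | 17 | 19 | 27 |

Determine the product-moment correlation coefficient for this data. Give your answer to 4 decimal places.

0.6925

n = 8, Σg = 127, Σh = 169, Σg² = 2283, Σh² = 3635, Σgh = 2774
nΣgh − ΣgΣh = 22192 − 21463 = 729
nΣg² − (Σg)² = 18264 − 16129 = 2135; nΣh² − (Σh)² = 29080 − 28561 = 519
r = 729 / √(2135 × 519) = 729 / 1052.6467 ≈ 0.6925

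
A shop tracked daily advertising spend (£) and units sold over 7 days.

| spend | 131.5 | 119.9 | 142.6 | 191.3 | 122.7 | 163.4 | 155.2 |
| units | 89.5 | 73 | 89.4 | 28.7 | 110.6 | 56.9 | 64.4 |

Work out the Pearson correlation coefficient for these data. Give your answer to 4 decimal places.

n = 7, Σx = 1026.6, Σy = 512.5, Σx² = 154440.6, Σy² = 41772.63, Σxy = 71623.66
nΣxy − ΣxΣy = 501365.62 − 526132.5 = -24766.88
nΣx² − (Σx)² = 1081084.2 − 1053907.56 = 27176.64; nΣy² − (Σy)² = 292408.41 − 262656.25 = 29752.16
r = -24766.88 / √(27176.64 × 29752.16) = -24766.88 / 28435.2553 ≈ -0.8710

-0.8710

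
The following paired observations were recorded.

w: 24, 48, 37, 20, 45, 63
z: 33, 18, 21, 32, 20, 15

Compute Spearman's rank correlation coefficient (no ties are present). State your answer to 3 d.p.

Rank w: 2, 5, 3, 1, 4, 6
Rank z: 6, 2, 4, 5, 3, 1
d = rank(w) − rank(z): -4, 3, -1, -4, 1, 5; Σd² = 68
ρ = 1 − 6Σd² / [n(n²−1)] = 1 − 6×68 / (6×35) = 1 − 408/210 ≈ -0.943

-0.943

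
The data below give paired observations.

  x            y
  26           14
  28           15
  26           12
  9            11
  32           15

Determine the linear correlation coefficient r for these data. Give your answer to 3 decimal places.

n = 5, Σx = 121, Σy = 67, Σx² = 3241, Σy² = 911, Σxy = 1675
nΣxy − ΣxΣy = 8375 − 8107 = 268
nΣx² − (Σx)² = 16205 − 14641 = 1564; nΣy² − (Σy)² = 4555 − 4489 = 66
r = 268 / √(1564 × 66) = 268 / 321.2849 ≈ 0.834

0.834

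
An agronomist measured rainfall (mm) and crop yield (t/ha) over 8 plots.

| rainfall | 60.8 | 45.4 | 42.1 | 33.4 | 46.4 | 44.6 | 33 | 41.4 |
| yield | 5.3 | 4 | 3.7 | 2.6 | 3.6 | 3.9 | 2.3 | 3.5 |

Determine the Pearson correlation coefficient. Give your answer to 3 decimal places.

0.975

n = 8, Σx = 347.1, Σy = 28.9, Σx² = 15590.85, Σy² = 110.25, Σxy = 1308.23
nΣxy − ΣxΣy = 10465.84 − 10031.19 = 434.65
nΣx² − (Σx)² = 124726.8 − 120478.41 = 4248.39; nΣy² − (Σy)² = 882 − 835.21 = 46.79
r = 434.65 / √(4248.39 × 46.79) = 434.65 / 445.8499 ≈ 0.975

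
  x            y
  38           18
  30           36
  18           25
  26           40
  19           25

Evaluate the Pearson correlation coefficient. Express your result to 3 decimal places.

n = 5, Σx = 131, Σy = 144, Σx² = 3705, Σy² = 4470, Σxy = 3729
nΣxy − ΣxΣy = 18645 − 18864 = -219
nΣx² − (Σx)² = 18525 − 17161 = 1364; nΣy² − (Σy)² = 22350 − 20736 = 1614
r = -219 / √(1364 × 1614) = -219 / 1483.7439 ≈ -0.148

-0.148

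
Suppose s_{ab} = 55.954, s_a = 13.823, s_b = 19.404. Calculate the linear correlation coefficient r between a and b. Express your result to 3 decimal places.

r = Cov(a,b) / (s_a · s_b) = 55.954 / (13.823 × 19.404)
  = 55.954 / 268.2215 ≈ 0.209

0.209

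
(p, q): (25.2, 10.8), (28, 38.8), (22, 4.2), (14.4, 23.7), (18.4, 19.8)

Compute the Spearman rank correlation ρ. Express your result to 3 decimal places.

0.100

Rank p: 4, 5, 3, 1, 2
Rank q: 2, 5, 1, 4, 3
d = rank(p) − rank(q): 2, 0, 2, -3, -1; Σd² = 18
ρ = 1 − 6Σd² / [n(n²−1)] = 1 − 6×18 / (5×24) = 1 − 108/120 ≈ 0.100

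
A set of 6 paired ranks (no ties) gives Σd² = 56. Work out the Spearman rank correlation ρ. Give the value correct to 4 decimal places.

ρ = 1 − 6Σd² / [n(n²−1)] = 1 − 6×56 / (6×35)
  = 1 − 336/210 = 1 − 1.60000 ≈ -0.6000

-0.6000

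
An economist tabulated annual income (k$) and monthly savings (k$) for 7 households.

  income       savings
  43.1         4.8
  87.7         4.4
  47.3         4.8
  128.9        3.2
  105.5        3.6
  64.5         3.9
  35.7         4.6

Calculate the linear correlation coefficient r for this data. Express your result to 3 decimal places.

n = 7, Σx = 512.7, Σy = 29.3, Σx² = 44966.39, Σy² = 125.01, Σxy = 2027.85
nΣxy − ΣxΣy = 14194.95 − 15022.11 = -827.16
nΣx² − (Σx)² = 314764.73 − 262861.29 = 51903.44; nΣy² − (Σy)² = 875.07 − 858.49 = 16.58
r = -827.16 / √(51903.44 × 16.58) = -827.16 / 927.6632 ≈ -0.892

-0.892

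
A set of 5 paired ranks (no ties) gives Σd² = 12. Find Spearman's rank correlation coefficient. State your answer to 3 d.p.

ρ = 1 − 6Σd² / [n(n²−1)] = 1 − 6×12 / (5×24)
  = 1 − 72/120 = 1 − 0.6000 ≈ 0.400

0.400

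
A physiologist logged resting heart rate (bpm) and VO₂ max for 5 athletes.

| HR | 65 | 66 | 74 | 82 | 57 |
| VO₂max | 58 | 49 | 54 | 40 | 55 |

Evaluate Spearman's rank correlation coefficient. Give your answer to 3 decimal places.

Rank HR: 2, 3, 4, 5, 1
Rank VO₂max: 5, 2, 3, 1, 4
d = rank(HR) − rank(VO₂max): -3, 1, 1, 4, -3; Σd² = 36
ρ = 1 − 6Σd² / [n(n²−1)] = 1 − 6×36 / (5×24) = 1 − 216/120 ≈ -0.800

-0.800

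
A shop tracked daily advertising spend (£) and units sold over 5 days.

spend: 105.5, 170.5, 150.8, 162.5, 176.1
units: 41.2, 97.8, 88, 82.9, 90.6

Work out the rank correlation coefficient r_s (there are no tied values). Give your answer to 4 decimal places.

Rank spend: 1, 4, 2, 3, 5
Rank units: 1, 5, 3, 2, 4
d = rank(spend) − rank(units): 0, -1, -1, 1, 1; Σd² = 4
ρ = 1 − 6Σd² / [n(n²−1)] = 1 − 6×4 / (5×24) = 1 − 24/120 ≈ 0.8000

0.8000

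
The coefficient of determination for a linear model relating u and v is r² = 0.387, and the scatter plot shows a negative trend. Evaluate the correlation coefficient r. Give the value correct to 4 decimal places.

|r| = √0.387 = 0.6221
The association is negative, so r = −0.6221.

-0.6221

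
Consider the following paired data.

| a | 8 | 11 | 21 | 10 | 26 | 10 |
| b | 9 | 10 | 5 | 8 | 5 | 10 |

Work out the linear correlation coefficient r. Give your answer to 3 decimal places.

-0.902

n = 6, Σa = 86, Σb = 47, Σa² = 1502, Σb² = 395, Σab = 597
nΣab − ΣaΣb = 3582 − 4042 = -460
nΣa² − (Σa)² = 9012 − 7396 = 1616; nΣb² − (Σb)² = 2370 − 2209 = 161
r = -460 / √(1616 × 161) = -460 / 510.0745 ≈ -0.902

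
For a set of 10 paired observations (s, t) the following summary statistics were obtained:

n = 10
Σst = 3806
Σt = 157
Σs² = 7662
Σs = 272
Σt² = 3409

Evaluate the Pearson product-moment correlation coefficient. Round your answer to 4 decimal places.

r = (nΣst − ΣsΣt) / √[(nΣs² − (Σs)²)(nΣt² − (Σt)²)]
Numerator: 10×3806 − 272×157 = -4644
Denominator: √[(76620 − 73984)(34090 − 24649)] = √[2636 × 9441] = 4988.6347
r = -4644 / 4988.6347 ≈ -0.9309

-0.9309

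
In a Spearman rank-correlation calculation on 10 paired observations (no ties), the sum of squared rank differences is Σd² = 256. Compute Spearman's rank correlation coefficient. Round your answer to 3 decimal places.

-0.552

ρ = 1 − 6Σd² / [n(n²−1)] = 1 − 6×256 / (10×99)
  = 1 − 1536/990 = 1 − 1.5515 ≈ -0.552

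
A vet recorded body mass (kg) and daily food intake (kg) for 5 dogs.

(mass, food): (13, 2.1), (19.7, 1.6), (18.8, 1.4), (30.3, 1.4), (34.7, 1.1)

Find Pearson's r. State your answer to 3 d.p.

-0.859

n = 5, Σx = 116.5, Σy = 7.6, Σx² = 3032.71, Σy² = 12.1, Σxy = 165.73
nΣxy − ΣxΣy = 828.65 − 885.4 = -56.75
nΣx² − (Σx)² = 15163.55 − 13572.25 = 1591.3; nΣy² − (Σy)² = 60.5 − 57.76 = 2.74
r = -56.75 / √(1591.3 × 2.74) = -56.75 / 66.0315 ≈ -0.859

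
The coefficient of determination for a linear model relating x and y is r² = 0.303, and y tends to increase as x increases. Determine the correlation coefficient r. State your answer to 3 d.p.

0.550

|r| = √0.303 = 0.550
The association is positive, so r = 0.550.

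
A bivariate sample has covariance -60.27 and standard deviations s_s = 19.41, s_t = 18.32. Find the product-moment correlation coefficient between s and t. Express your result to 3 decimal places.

r = Cov(s,t) / (s_s · s_t) = -60.27 / (19.41 × 18.32)
  = -60.27 / 355.5912 ≈ -0.169

-0.169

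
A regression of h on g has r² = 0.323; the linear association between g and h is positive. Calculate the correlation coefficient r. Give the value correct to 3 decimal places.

0.568

|r| = √0.323 = 0.568
The association is positive, so r = 0.568.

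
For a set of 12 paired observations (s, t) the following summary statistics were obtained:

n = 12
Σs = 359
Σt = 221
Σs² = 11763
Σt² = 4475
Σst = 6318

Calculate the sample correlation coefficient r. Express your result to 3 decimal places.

-0.456

r = (nΣst − ΣsΣt) / √[(nΣs² − (Σs)²)(nΣt² − (Σt)²)]
Numerator: 12×6318 − 359×221 = -3523
Denominator: √[(141156 − 128881)(53700 − 48841)] = √[12275 × 4859] = 7722.9674
r = -3523 / 7722.9674 ≈ -0.456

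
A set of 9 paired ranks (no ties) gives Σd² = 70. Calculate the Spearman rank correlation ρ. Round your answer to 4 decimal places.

0.4167

ρ = 1 − 6Σd² / [n(n²−1)] = 1 − 6×70 / (9×80)
  = 1 − 420/720 = 1 − 0.58333 ≈ 0.4167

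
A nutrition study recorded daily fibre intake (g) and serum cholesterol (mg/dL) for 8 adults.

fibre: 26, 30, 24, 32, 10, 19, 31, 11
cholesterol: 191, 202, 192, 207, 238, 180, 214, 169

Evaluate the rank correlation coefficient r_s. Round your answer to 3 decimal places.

Rank fibre: 5, 6, 4, 8, 1, 3, 7, 2
Rank cholesterol: 3, 5, 4, 6, 8, 2, 7, 1
d = rank(fibre) − rank(cholesterol): 2, 1, 0, 2, -7, 1, 0, 1; Σd² = 60
ρ = 1 − 6Σd² / [n(n²−1)] = 1 − 6×60 / (8×63) = 1 − 360/504 ≈ 0.286

0.286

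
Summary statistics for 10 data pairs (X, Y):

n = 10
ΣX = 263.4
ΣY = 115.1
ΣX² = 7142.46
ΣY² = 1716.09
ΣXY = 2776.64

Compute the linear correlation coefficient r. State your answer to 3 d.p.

-0.902

r = (nΣXY − ΣXΣY) / √[(nΣX² − (ΣX)²)(nΣY² − (ΣY)²)]
Numerator: 10×2776.64 − 263.4×115.1 = -2550.94
Denominator: √[(71424.6 − 69379.56)(17160.9 − 13248.01)] = √[2045.04 × 3912.89] = 2828.7836
r = -2550.94 / 2828.7836 ≈ -0.902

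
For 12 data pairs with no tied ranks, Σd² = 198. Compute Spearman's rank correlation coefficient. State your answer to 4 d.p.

ρ = 1 − 6Σd² / [n(n²−1)] = 1 − 6×198 / (12×143)
  = 1 − 1188/1716 = 1 − 0.69231 ≈ 0.3077

0.3077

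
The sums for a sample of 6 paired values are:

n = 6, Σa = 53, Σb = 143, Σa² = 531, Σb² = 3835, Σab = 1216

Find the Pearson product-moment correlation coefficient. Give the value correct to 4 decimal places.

r = (nΣab − ΣaΣb) / √[(nΣa² − (Σa)²)(nΣb² − (Σb)²)]
Numerator: 6×1216 − 53×143 = -283
Denominator: √[(3186 − 2809)(23010 − 20449)] = √[377 × 2561] = 982.5971
r = -283 / 982.5971 ≈ -0.2880

-0.2880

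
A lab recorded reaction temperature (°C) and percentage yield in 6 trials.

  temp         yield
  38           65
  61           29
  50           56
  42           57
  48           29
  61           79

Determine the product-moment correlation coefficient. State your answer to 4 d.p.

-0.1114

n = 6, Σx = 300, Σy = 315, Σx² = 15454, Σy² = 18533, Σxy = 15644
nΣxy − ΣxΣy = 93864 − 94500 = -636
nΣx² − (Σx)² = 92724 − 90000 = 2724; nΣy² − (Σy)² = 111198 − 99225 = 11973
r = -636 / √(2724 × 11973) = -636 / 5710.9064 ≈ -0.1114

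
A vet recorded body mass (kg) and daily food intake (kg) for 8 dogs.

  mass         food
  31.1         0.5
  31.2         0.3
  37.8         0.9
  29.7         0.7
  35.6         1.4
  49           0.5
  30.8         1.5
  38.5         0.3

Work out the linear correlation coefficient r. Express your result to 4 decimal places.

-0.2135

n = 8, Σx = 283.7, Σy = 6.1, Σx² = 10350.83, Σy² = 6.19, Σxy = 211.81
nΣxy − ΣxΣy = 1694.48 − 1730.57 = -36.09
nΣx² − (Σx)² = 82806.64 − 80485.69 = 2320.95; nΣy² − (Σy)² = 49.52 − 37.21 = 12.31
r = -36.09 / √(2320.95 × 12.31) = -36.09 / 169.0293 ≈ -0.2135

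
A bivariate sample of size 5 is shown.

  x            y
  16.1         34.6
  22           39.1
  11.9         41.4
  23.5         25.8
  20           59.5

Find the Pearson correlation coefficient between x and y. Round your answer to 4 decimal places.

n = 5, Σx = 93.5, Σy = 200.4, Σx² = 1837.07, Σy² = 8645.82, Σxy = 3706.22
nΣxy − ΣxΣy = 18531.1 − 18737.4 = -206.3
nΣx² − (Σx)² = 9185.35 − 8742.25 = 443.1; nΣy² − (Σy)² = 43229.1 − 40160.16 = 3068.94
r = -206.3 / √(443.1 × 3068.94) = -206.3 / 1166.1249 ≈ -0.1769

-0.1769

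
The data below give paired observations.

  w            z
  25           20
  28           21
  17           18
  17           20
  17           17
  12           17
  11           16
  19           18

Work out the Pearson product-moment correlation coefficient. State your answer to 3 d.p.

0.864

n = 8, Σw = 146, Σz = 147, Σw² = 2902, Σz² = 2723, Σwz = 2745
nΣwz − ΣwΣz = 21960 − 21462 = 498
nΣw² − (Σw)² = 23216 − 21316 = 1900; nΣz² − (Σz)² = 21784 − 21609 = 175
r = 498 / √(1900 × 175) = 498 / 576.6281 ≈ 0.864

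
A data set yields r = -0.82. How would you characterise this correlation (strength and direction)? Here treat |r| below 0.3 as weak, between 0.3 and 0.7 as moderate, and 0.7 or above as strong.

strong negative

r = -0.82 < 0 so the relationship is negative.
|r| = 0.82, which falls in the strong range.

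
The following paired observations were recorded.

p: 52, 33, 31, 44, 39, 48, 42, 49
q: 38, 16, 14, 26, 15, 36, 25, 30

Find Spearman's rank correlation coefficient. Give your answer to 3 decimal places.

Rank p: 8, 2, 1, 5, 3, 6, 4, 7
Rank q: 8, 3, 1, 5, 2, 7, 4, 6
d = rank(p) − rank(q): 0, -1, 0, 0, 1, -1, 0, 1; Σd² = 4
ρ = 1 − 6Σd² / [n(n²−1)] = 1 − 6×4 / (8×63) = 1 − 24/504 ≈ 0.952

0.952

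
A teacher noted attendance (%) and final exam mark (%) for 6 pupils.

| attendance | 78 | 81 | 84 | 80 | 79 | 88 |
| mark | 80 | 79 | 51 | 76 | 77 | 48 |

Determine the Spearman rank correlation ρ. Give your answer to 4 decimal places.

-0.8286

Rank attendance: 1, 4, 5, 3, 2, 6
Rank mark: 6, 5, 2, 3, 4, 1
d = rank(attendance) − rank(mark): -5, -1, 3, 0, -2, 5; Σd² = 64
ρ = 1 − 6Σd² / [n(n²−1)] = 1 − 6×64 / (6×35) = 1 − 384/210 ≈ -0.8286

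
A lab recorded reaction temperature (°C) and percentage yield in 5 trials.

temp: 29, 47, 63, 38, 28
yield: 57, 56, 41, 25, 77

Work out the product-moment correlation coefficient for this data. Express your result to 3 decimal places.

-0.463

n = 5, Σx = 205, Σy = 256, Σx² = 9247, Σy² = 14620, Σxy = 9974
nΣxy − ΣxΣy = 49870 − 52480 = -2610
nΣx² − (Σx)² = 46235 − 42025 = 4210; nΣy² − (Σy)² = 73100 − 65536 = 7564
r = -2610 / √(4210 × 7564) = -2610 / 5643.0878 ≈ -0.463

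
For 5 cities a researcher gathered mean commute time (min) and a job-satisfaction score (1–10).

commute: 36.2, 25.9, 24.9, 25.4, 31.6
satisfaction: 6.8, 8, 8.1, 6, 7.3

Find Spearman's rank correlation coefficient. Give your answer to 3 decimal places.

-0.400

Rank commute: 5, 3, 1, 2, 4
Rank satisfaction: 2, 4, 5, 1, 3
d = rank(commute) − rank(satisfaction): 3, -1, -4, 1, 1; Σd² = 28
ρ = 1 − 6Σd² / [n(n²−1)] = 1 − 6×28 / (5×24) = 1 − 168/120 ≈ -0.400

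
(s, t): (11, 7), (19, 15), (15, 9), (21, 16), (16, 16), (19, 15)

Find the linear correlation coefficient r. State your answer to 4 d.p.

0.8578

n = 6, Σs = 101, Σt = 78, Σs² = 1765, Σt² = 1092, Σst = 1374
nΣst − ΣsΣt = 8244 − 7878 = 366
nΣs² − (Σs)² = 10590 − 10201 = 389; nΣt² − (Σt)² = 6552 − 6084 = 468
r = 366 / √(389 × 468) = 366 / 426.6755 ≈ 0.8578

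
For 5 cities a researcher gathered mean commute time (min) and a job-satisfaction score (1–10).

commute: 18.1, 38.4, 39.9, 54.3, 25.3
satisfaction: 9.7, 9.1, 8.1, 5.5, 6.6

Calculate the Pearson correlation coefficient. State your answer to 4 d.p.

n = 5, Σx = 176, Σy = 39, Σx² = 6982.76, Σy² = 316.32, Σxy = 1313.83
nΣxy − ΣxΣy = 6569.15 − 6864 = -294.85
nΣx² − (Σx)² = 34913.8 − 30976 = 3937.8; nΣy² − (Σy)² = 1581.6 − 1521 = 60.6
r = -294.85 / √(3937.8 × 60.6) = -294.85 / 488.4984 ≈ -0.6036

-0.6036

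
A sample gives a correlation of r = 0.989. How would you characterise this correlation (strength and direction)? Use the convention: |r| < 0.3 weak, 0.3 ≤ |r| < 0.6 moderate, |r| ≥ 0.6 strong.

r = 0.989 > 0 so the relationship is positive.
|r| = 0.989, which falls in the strong range.

strong positive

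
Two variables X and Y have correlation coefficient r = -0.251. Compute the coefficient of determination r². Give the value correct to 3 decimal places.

r² = (-0.251)² = 0.063

0.063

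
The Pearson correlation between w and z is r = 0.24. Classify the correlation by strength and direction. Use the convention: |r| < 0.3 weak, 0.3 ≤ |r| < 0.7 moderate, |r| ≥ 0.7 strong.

r = 0.24 > 0 so the relationship is positive.
|r| = 0.24, which falls in the weak range.

weak positive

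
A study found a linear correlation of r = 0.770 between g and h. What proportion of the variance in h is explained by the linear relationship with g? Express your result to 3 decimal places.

r² = (0.770)² = 0.593

0.593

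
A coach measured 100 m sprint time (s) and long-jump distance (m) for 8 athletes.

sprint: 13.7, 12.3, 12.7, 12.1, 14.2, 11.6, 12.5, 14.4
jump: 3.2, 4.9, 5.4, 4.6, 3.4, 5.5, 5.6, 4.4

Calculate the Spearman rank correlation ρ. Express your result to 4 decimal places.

Rank sprint: 6, 3, 5, 2, 7, 1, 4, 8
Rank jump: 1, 5, 6, 4, 2, 7, 8, 3
d = rank(sprint) − rank(jump): 5, -2, -1, -2, 5, -6, -4, 5; Σd² = 136
ρ = 1 − 6Σd² / [n(n²−1)] = 1 − 6×136 / (8×63) = 1 − 816/504 ≈ -0.6190

-0.6190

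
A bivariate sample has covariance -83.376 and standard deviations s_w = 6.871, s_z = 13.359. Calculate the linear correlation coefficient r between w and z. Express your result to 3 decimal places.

-0.908

r = Cov(w,z) / (s_w · s_z) = -83.376 / (6.871 × 13.359)
  = -83.376 / 91.7897 ≈ -0.908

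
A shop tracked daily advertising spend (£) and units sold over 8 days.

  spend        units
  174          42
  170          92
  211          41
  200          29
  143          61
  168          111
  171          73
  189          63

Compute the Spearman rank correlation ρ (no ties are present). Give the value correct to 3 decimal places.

-0.690

Rank spend: 5, 3, 8, 7, 1, 2, 4, 6
Rank units: 3, 7, 2, 1, 4, 8, 6, 5
d = rank(spend) − rank(units): 2, -4, 6, 6, -3, -6, -2, 1; Σd² = 142
ρ = 1 − 6Σd² / [n(n²−1)] = 1 − 6×142 / (8×63) = 1 − 852/504 ≈ -0.690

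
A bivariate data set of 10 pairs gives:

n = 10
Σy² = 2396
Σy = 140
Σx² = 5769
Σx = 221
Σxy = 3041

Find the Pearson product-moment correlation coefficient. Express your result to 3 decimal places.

r = (nΣxy − ΣxΣy) / √[(nΣx² − (Σx)²)(nΣy² − (Σy)²)]
Numerator: 10×3041 − 221×140 = -530
Denominator: √[(57690 − 48841)(23960 − 19600)] = √[8849 × 4360] = 6211.4121
r = -530 / 6211.4121 ≈ -0.085

-0.085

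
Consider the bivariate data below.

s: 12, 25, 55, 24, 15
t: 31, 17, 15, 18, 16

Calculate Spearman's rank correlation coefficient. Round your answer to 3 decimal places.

Rank s: 1, 4, 5, 3, 2
Rank t: 5, 3, 1, 4, 2
d = rank(s) − rank(t): -4, 1, 4, -1, 0; Σd² = 34
ρ = 1 − 6Σd² / [n(n²−1)] = 1 − 6×34 / (5×24) = 1 − 204/120 ≈ -0.700

-0.700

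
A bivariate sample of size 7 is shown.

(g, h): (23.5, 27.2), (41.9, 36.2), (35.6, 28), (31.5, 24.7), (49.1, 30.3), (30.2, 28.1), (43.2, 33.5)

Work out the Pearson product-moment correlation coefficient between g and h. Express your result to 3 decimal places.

n = 7, Σg = 255, Σh = 208, Σg² = 9756.56, Σh² = 6274.32, Σgh = 7714.38
nΣgh − ΣgΣh = 54000.66 − 53040 = 960.66
nΣg² − (Σg)² = 68295.92 − 65025 = 3270.92; nΣh² − (Σh)² = 43920.24 − 43264 = 656.24
r = 960.66 / √(3270.92 × 656.24) = 960.66 / 1465.0968 ≈ 0.656

0.656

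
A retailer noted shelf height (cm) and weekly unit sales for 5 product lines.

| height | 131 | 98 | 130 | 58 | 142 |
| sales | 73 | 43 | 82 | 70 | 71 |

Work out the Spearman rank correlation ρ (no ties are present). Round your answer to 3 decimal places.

Rank height: 4, 2, 3, 1, 5
Rank sales: 4, 1, 5, 2, 3
d = rank(height) − rank(sales): 0, 1, -2, -1, 2; Σd² = 10
ρ = 1 − 6Σd² / [n(n²−1)] = 1 − 6×10 / (5×24) = 1 − 60/120 ≈ 0.500

0.500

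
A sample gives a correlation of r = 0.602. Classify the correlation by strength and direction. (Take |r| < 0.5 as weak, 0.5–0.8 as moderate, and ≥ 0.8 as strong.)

r = 0.602 > 0 so the relationship is positive.
|r| = 0.602, which falls in the moderate range.

moderate positive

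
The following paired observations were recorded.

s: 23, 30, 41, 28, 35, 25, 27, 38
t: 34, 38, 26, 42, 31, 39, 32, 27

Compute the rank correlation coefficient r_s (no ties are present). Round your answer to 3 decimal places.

Rank s: 1, 5, 8, 4, 6, 2, 3, 7
Rank t: 5, 6, 1, 8, 3, 7, 4, 2
d = rank(s) − rank(t): -4, -1, 7, -4, 3, -5, -1, 5; Σd² = 142
ρ = 1 − 6Σd² / [n(n²−1)] = 1 − 6×142 / (8×63) = 1 − 852/504 ≈ -0.690

-0.690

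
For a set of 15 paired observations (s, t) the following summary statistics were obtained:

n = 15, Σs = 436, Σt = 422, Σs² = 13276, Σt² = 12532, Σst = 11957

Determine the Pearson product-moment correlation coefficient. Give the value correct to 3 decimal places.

r = (nΣst − ΣsΣt) / √[(nΣs² − (Σs)²)(nΣt² − (Σt)²)]
Numerator: 15×11957 − 436×422 = -4637
Denominator: √[(199140 − 190096)(187980 − 178084)] = √[9044 × 9896] = 9460.4135
r = -4637 / 9460.4135 ≈ -0.490

-0.490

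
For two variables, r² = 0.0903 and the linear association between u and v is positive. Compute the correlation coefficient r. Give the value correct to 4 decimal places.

0.3005

|r| = √0.0903 = 0.3005
The association is positive, so r = 0.3005.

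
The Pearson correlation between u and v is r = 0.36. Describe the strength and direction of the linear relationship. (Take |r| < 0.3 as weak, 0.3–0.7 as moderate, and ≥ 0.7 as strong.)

r = 0.36 > 0 so the relationship is positive.
|r| = 0.36, which falls in the moderate range.

moderate positive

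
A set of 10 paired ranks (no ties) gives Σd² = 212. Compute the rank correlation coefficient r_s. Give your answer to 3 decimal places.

ρ = 1 − 6Σd² / [n(n²−1)] = 1 − 6×212 / (10×99)
  = 1 − 1272/990 = 1 − 1.2848 ≈ -0.285

-0.285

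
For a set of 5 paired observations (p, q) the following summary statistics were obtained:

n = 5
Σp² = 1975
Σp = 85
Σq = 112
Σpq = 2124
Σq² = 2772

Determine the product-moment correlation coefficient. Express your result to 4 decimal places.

0.5890

r = (nΣpq − ΣpΣq) / √[(nΣp² − (Σp)²)(nΣq² − (Σq)²)]
Numerator: 5×2124 − 85×112 = 1100
Denominator: √[(9875 − 7225)(13860 − 12544)] = √[2650 × 1316] = 1867.4582
r = 1100 / 1867.4582 ≈ 0.5890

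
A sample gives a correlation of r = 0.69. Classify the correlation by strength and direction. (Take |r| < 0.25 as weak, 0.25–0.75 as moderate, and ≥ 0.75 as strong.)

r = 0.69 > 0 so the relationship is positive.
|r| = 0.69, which falls in the moderate range.

moderate positive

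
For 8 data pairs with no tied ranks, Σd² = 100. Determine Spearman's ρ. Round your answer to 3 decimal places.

-0.190

ρ = 1 − 6Σd² / [n(n²−1)] = 1 − 6×100 / (8×63)
  = 1 − 600/504 = 1 − 1.1905 ≈ -0.190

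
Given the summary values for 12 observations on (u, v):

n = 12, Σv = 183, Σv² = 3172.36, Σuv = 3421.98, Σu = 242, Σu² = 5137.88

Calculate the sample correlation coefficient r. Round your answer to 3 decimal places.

r = (nΣuv − ΣuΣv) / √[(nΣu² − (Σu)²)(nΣv² − (Σv)²)]
Numerator: 12×3421.98 − 242×183 = -3222.24
Denominator: √[(61654.56 − 58564)(38068.32 − 33489)] = √[3090.56 × 4579.32] = 3762.0026
r = -3222.24 / 3762.0026 ≈ -0.857

-0.857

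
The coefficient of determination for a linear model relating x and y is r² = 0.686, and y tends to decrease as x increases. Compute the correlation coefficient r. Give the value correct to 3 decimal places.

-0.828

|r| = √0.686 = 0.828
The association is negative, so r = −0.828.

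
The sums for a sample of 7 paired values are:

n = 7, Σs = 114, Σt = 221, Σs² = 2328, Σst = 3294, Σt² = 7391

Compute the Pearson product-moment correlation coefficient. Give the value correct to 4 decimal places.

-0.6909

r = (nΣst − ΣsΣt) / √[(nΣs² − (Σs)²)(nΣt² − (Σt)²)]
Numerator: 7×3294 − 114×221 = -2136
Denominator: √[(16296 − 12996)(51737 − 48841)] = √[3300 × 2896] = 3091.4074
r = -2136 / 3091.4074 ≈ -0.6909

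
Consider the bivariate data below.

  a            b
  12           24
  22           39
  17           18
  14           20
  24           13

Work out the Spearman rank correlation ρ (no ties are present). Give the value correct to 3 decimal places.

Rank a: 1, 4, 3, 2, 5
Rank b: 4, 5, 2, 3, 1
d = rank(a) − rank(b): -3, -1, 1, -1, 4; Σd² = 28
ρ = 1 − 6Σd² / [n(n²−1)] = 1 − 6×28 / (5×24) = 1 − 168/120 ≈ -0.400

-0.400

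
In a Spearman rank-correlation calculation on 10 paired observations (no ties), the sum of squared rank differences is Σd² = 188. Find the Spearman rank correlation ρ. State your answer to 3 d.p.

-0.139

ρ = 1 − 6Σd² / [n(n²−1)] = 1 − 6×188 / (10×99)
  = 1 − 1128/990 = 1 − 1.1394 ≈ -0.139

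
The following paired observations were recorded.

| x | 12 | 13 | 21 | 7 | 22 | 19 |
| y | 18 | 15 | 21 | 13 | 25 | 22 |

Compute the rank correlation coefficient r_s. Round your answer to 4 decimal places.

0.8857

Rank x: 2, 3, 5, 1, 6, 4
Rank y: 3, 2, 4, 1, 6, 5
d = rank(x) − rank(y): -1, 1, 1, 0, 0, -1; Σd² = 4
ρ = 1 − 6Σd² / [n(n²−1)] = 1 − 6×4 / (6×35) = 1 − 24/210 ≈ 0.8857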